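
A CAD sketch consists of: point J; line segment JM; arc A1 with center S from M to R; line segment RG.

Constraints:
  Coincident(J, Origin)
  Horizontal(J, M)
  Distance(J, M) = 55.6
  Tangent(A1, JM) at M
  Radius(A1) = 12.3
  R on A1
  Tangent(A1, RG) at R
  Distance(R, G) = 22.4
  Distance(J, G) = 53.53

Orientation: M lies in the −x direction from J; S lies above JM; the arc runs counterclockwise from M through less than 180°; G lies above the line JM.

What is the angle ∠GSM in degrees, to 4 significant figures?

146.8°

Checks: |SM| = 12.30 ✓; |SR| = 12.30 ✓; ∠(SR, RG) = 90.00° ✓; |RG| = 22.40 ✓; |JG| = 53.53 ✓.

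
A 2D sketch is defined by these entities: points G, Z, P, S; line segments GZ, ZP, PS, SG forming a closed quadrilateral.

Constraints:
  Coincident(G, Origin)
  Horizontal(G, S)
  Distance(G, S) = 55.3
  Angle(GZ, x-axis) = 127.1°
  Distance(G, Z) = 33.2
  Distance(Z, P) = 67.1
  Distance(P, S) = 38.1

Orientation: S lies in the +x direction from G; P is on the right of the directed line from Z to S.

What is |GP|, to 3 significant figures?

34.2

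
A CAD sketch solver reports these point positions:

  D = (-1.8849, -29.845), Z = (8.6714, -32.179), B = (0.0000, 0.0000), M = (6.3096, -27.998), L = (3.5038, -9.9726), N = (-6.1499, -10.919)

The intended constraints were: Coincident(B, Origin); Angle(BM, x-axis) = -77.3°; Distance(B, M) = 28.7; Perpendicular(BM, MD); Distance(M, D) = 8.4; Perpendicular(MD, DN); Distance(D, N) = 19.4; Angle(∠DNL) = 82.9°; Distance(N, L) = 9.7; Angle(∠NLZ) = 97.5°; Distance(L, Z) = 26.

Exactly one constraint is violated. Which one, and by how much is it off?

Distance(L, Z) = 26 — off by 3.20.

B = (0.00, 0.00) ✓; BM at -77.30° ✓; |BM| = 28.70 ✓; ∠(BM, MD) = 90.00° ✓; |MD| = 8.400 ✓; ∠(MD, DN) = 90.00° ✓; |DN| = 19.40 ✓; ∠DNL = 82.90° ✓; |NL| = 9.700 ✓; ∠NLZ = 97.50° ✓; |LZ| = 22.80 ✗.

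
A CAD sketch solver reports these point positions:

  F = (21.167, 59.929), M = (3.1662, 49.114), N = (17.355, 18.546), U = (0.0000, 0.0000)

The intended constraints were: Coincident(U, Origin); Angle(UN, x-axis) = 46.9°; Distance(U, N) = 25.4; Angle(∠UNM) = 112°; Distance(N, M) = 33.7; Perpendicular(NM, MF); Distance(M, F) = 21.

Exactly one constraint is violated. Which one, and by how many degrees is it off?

Perpendicular(NM, MF) — off by 6.10°.

U = (0.00, 0.00) ✓; UN at 46.90° ✓; |UN| = 25.40 ✓; ∠UNM = 112.0° ✓; |NM| = 33.70 ✓; ∠(NM, MF) = 83.90° ✗; |MF| = 21.00 ✓.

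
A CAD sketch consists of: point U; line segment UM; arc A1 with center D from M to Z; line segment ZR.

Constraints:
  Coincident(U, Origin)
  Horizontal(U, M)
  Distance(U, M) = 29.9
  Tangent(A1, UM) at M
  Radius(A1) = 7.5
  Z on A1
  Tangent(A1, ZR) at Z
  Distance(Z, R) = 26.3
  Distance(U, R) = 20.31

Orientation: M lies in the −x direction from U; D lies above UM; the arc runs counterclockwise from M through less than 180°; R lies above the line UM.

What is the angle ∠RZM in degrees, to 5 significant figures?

158.93°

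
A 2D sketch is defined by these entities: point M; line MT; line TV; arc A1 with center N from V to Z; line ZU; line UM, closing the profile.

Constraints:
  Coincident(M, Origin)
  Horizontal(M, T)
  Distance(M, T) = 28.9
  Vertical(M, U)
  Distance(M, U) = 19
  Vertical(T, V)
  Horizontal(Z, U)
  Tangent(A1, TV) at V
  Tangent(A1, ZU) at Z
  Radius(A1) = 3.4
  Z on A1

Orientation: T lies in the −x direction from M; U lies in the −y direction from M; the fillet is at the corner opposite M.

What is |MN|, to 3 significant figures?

29.9

M and U share the same x with |MU| = 19.0 and U on the −y side, so U = (0.00, -19.0). The virtual corner opposite M is at (-28.9, -19.0). Tangency of A1 to TV means the radius NV is perpendicular to TV and since A1 is tangent to ZU there, NZ ⟂ ZU, with radius 3.4, so the center N sits 3.4 in from both sides at N = (-25.5, -15.6). Then |MN| = |N − M| = 29.9.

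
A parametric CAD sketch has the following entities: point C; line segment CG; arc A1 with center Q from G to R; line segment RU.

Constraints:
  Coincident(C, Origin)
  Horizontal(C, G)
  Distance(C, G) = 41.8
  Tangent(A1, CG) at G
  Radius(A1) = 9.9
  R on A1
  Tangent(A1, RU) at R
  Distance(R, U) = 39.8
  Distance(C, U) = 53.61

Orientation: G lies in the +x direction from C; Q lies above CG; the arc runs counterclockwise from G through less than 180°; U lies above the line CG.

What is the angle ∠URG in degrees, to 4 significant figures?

116.0°

Checks: |QG| = 9.900 ✓; |QR| = 9.900 ✓; ∠(QR, RU) = 90.00° ✓; |RU| = 39.80 ✓; |CU| = 53.61 ✓.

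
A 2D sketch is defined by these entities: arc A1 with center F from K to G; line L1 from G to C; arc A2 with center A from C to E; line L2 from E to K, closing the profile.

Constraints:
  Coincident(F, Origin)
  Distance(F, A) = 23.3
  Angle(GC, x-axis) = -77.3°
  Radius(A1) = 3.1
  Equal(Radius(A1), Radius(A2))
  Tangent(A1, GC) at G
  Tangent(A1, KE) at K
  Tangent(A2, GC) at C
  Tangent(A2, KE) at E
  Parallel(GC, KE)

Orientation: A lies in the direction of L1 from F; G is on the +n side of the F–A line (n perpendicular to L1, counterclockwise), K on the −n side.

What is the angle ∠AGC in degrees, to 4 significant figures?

7.579°

The slot axis is L1's direction at -77.3°, so u = (cos -77.3°, sin -77.3°) = (0.2198, -0.9755) and n = (−sin -77.3°, cos -77.3°) = (0.9755, 0.2198). F is at the origin and A lies 23.3 along u from F, so A = 23.3·u = (5.122, -22.73). Tangency of A1 to both parallel lines with radius 3.1 puts G and K at F ± 3.1·n: G = (3.024, 0.6815), K = (-3.024, -0.6815). Equal radii place C and E the same way about A: C = A + 3.1·n = (8.147, -22.05), E = A − 3.1·n = (2.098, -23.41). Then cos ∠AGC = GA·GC / (|GA||GC|), giving 7.579°.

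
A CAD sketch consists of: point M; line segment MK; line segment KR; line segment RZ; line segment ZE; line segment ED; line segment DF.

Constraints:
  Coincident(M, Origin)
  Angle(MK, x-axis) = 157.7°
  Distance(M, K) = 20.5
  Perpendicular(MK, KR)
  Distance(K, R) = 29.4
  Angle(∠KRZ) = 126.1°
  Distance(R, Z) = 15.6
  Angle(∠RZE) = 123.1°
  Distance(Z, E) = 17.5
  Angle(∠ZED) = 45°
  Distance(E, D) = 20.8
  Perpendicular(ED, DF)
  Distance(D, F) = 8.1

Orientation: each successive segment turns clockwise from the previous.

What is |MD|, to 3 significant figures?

26.1

∠RZE = 123.1° gives ZE at -43.1° from the x-axis; with |ZE| = 17.5, E = (20.1, 26.7). ∠ZED = 45.0° gives ED at -178° from the x-axis; with |ED| = 20.8, D = (-0.672, 26.1). Then |MD| = |D − M| = 26.1.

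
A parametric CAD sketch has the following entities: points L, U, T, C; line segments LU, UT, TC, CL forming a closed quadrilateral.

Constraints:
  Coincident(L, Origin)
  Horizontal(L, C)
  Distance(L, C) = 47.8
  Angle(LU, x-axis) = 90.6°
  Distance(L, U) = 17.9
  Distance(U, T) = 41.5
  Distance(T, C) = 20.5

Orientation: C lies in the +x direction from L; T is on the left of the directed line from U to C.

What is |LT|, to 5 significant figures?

45.631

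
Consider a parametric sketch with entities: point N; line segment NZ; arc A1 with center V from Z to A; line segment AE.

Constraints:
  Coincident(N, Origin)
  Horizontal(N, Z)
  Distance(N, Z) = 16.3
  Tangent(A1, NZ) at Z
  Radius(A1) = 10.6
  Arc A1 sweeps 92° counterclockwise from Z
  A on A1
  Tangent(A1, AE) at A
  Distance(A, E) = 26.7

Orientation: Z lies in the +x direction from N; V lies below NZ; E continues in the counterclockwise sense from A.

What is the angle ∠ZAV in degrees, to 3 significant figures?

44.0°

Since A1 is tangent to NZ there, VZ ⟂ NZ, so V = Z + (0, -10.6) = (16.3, -10.6). On A1, Z sits at bearing 90° from V; a 92° counterclockwise sweep puts A at bearing 182°, so A = V + 10.6·(cos 182°, sin 182°) = (5.71, -11.0). Then cos ∠ZAV = AZ·AV / (|AZ||AV|), giving 44.0°.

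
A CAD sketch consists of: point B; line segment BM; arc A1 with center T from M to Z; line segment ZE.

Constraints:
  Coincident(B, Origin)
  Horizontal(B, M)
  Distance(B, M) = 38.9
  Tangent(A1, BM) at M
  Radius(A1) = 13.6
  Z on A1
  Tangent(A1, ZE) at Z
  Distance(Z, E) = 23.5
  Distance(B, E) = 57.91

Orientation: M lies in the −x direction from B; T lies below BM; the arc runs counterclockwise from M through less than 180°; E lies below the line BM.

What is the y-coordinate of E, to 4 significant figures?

-40.65

B is at the origin; BM is horizontal with |BM| = 38.9 and M on the −x side, so M = (-38.90, 0.000). A1 meets BM tangentially, so TM is at right angles to BM, so T = M + (0, -13.6) = (-38.90, -13.60). Since TZ ⟂ ZE (tangency), |TE| = √(13.6² + 23.5²) = 27.15 regardless of where Z sits on A1. So E lies on both circle(B, 57.91) and circle(T, 27.15); the below-BM intersection is E = (-41.24, -40.65). Z is the foot of the tangent from E: Z = (-51.22, -19.37).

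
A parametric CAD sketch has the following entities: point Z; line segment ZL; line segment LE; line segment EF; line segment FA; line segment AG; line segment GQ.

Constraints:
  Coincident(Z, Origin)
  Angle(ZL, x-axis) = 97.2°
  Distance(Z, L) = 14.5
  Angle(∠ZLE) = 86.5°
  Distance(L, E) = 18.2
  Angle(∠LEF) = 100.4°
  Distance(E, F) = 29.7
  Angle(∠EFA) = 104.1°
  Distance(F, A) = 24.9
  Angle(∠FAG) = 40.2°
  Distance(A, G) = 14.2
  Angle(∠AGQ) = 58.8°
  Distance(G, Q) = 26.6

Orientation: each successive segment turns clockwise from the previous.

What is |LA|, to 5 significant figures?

39.548

∠LEF = 100.4° gives EF at -75.900° from the x-axis; with |EF| = 29.7, F = (23.580, -13.245). ∠EFA = 104.1° gives FA at -151.80° from the x-axis; with |FA| = 24.9, A = (1.6356, -25.012). Then |LA| = |A − L| = 39.548.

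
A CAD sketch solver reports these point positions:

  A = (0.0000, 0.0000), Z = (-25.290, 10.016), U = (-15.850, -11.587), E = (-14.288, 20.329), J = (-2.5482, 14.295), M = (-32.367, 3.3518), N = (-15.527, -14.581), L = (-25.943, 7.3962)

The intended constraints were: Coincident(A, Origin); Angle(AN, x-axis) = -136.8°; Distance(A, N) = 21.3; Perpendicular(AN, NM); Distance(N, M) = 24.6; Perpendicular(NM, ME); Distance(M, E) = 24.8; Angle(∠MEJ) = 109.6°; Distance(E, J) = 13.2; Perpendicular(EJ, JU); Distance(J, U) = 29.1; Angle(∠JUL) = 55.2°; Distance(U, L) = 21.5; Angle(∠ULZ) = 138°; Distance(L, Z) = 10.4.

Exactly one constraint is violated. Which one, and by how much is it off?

Distance(L, Z) = 10.4 — off by 7.70.

A = (0.00, 0.00) ✓; AN at -136.8° ✓; |AN| = 21.30 ✓; ∠(AN, NM) = 90.00° ✓; |NM| = 24.60 ✓; ∠(NM, ME) = 90.00° ✓; |ME| = 24.80 ✓; ∠MEJ = 109.6° ✓; |EJ| = 13.20 ✓; ∠(EJ, JU) = 90.00° ✓; |JU| = 29.10 ✓; ∠JUL = 55.20° ✓; |UL| = 21.50 ✓; ∠ULZ = 138.0° ✓; |LZ| = 2.700 ✗.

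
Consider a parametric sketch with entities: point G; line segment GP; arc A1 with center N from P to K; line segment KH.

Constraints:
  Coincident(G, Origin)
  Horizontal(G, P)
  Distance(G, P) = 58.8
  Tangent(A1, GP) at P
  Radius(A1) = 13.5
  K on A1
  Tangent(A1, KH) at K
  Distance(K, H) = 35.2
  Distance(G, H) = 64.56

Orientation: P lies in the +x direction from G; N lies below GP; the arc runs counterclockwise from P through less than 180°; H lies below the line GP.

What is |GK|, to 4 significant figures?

47.08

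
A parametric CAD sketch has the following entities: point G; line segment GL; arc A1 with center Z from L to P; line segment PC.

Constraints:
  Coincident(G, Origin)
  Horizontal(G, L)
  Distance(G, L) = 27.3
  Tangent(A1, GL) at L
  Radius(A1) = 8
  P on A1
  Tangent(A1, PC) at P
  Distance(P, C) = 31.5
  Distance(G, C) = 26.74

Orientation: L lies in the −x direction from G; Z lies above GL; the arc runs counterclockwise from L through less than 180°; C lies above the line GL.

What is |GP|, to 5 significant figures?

21.406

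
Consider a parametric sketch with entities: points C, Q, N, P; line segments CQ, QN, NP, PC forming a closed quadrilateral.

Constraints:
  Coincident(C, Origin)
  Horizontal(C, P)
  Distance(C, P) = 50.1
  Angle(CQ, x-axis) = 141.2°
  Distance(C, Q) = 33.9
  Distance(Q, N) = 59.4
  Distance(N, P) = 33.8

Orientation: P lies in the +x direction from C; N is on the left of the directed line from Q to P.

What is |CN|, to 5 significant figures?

43.452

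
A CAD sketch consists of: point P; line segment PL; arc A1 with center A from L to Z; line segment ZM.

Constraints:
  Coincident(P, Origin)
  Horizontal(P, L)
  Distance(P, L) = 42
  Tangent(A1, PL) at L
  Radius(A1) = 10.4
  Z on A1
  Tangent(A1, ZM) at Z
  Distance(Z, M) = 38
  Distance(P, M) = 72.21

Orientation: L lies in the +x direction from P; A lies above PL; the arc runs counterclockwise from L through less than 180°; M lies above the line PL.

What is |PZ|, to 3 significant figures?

53.3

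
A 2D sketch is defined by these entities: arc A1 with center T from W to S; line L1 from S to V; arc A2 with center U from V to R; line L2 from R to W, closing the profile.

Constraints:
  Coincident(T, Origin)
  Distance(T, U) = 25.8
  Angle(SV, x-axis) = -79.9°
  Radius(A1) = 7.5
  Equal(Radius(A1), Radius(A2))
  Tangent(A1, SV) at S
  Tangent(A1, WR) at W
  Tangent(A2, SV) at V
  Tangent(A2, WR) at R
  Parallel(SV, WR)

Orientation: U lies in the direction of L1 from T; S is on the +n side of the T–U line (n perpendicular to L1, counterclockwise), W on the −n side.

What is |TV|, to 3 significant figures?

26.9

The slot axis is L1's direction at -79.9°, so u = (cos -79.9°, sin -79.9°) = (0.175, -0.985) and n = (−sin -79.9°, cos -79.9°) = (0.985, 0.175). T is at the origin and U lies 25.8 along u from T, so U = 25.8·u = (4.52, -25.4). Tangency of A1 to both parallel lines with radius 7.5 puts S and W at T ± 7.5·n: S = (7.38, 1.32), W = (-7.38, -1.32). Equal radii place V and R the same way about U: V = U + 7.5·n = (11.9, -24.1), R = U − 7.5·n = (-2.86, -26.7). Then |TV| = |V − T| = 26.9.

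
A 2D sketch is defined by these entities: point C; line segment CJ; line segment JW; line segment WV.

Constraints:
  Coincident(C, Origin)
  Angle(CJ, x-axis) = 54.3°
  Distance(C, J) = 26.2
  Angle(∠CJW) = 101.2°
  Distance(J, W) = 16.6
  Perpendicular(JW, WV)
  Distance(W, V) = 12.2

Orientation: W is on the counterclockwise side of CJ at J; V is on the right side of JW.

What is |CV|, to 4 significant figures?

43.67

C is at the origin; CJ runs at 54.3° with length 26.2, so J = 26.2·(cos 54.3°, sin 54.3°) = (15.29, 21.28). ∠CJW = 101.2°, so JW runs at 54.3° + (180° − 101.2°) = 133.1° from the x-axis; with |JW| = 16.6, W = J + 16.6·(cos 133.1°, sin 133.1°) = (3.946, 33.40). JW is perpendicular to WV; with |WV| = 12.2 on the right of JW, V = W + 12.2·(0.7302, 0.6833) = (12.85, 41.73). Then |CV| = |V − C| = 43.67.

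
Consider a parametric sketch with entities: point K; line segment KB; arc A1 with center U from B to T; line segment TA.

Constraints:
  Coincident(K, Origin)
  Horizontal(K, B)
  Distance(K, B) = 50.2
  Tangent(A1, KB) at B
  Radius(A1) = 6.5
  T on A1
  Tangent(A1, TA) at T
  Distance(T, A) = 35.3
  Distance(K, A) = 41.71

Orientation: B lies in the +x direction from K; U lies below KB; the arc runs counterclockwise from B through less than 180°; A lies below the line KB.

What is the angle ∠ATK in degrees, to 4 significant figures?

61.39°

Checks: ∠(UB, BK) = 90.00° ✓; |UB| = 6.500 ✓; |UT| = 6.500 ✓; ∠(UT, TA) = 90.00° ✓; |TA| = 35.30 ✓; |KA| = 41.71 ✓.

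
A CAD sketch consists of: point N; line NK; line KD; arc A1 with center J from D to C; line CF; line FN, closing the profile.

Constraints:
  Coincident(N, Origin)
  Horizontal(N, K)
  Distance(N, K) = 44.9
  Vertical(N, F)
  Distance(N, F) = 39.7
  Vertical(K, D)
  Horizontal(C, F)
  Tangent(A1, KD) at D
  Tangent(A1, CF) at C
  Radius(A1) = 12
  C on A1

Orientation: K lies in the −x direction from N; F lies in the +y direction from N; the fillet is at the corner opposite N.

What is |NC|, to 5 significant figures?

51.561

N is at the origin; N and K share the same y with |NK| = 44.9 and K on the −x side, so K = (-44.900, 0.0000). NF is vertical with |NF| = 39.7 and F on the +y side, so F = (0.0000, 39.700). The virtual corner opposite N is at (-44.900, 39.700). Tangency of A1 to KD means the radius JD is perpendicular to KD and the tangent condition forces JC to be normal to CF, with radius 12.0, so the center J sits 12.0 in from both sides at J = (-32.900, 27.700). That places the tangent points at D = (-44.900, 27.700) on KD and C = (-32.900, 39.700) on CF. Then |NC| = |C − N| = 51.561.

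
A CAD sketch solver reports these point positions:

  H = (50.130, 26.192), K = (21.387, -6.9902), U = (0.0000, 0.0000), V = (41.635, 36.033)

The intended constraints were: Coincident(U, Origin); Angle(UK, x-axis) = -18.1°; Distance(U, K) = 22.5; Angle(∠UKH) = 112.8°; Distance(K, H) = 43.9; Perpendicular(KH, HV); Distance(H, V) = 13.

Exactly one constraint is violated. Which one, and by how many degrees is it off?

Perpendicular(KH, HV) — off by 8.30°.

U = (0.00, 0.00) ✓; UK at -18.10° ✓; |UK| = 22.50 ✓; ∠UKH = 112.8° ✓; |KH| = 43.90 ✓; ∠(KH, HV) = 81.70° ✗; |HV| = 13.00 ✓.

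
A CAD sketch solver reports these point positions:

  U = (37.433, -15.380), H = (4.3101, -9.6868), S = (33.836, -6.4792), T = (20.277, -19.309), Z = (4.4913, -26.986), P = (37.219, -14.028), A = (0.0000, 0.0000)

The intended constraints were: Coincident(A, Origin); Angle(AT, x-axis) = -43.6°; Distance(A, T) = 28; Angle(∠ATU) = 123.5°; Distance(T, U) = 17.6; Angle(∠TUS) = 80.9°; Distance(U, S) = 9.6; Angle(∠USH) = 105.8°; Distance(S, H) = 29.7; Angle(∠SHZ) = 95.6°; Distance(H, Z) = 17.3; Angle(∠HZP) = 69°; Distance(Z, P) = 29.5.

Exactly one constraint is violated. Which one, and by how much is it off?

Distance(Z, P) = 29.5 — off by 5.70.

A = (0.00, 0.00) ✓; AT at -43.60° ✓; |AT| = 28.00 ✓; ∠ATU = 123.5° ✓; |TU| = 17.60 ✓; ∠TUS = 80.89° ✓; |US| = 9.600 ✓; ∠USH = 105.8° ✓; |SH| = 29.70 ✓; ∠SHZ = 95.60° ✓; |HZ| = 17.30 ✓; ∠HZP = 69.00° ✓; |ZP| = 35.20 ✗.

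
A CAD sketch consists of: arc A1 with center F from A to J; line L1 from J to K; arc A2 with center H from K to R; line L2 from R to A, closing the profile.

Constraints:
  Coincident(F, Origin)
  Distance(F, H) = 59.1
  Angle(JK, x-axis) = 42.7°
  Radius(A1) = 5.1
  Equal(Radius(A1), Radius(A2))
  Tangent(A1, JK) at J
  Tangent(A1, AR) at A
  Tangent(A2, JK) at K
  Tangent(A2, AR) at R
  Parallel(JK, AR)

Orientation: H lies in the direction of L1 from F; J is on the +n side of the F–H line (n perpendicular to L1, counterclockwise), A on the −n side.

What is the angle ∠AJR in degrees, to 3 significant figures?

80.2°

The slot axis is L1's direction at 42.7°, so u = (cos 42.7°, sin 42.7°) = (0.735, 0.678) and n = (−sin 42.7°, cos 42.7°) = (-0.678, 0.735). F is at the origin and H lies 59.1 along u from F, so H = 59.1·u = (43.4, 40.1). Tangency of A1 to both parallel lines with radius 5.1 puts J and A at F ± 5.1·n: J = (-3.46, 3.75), A = (3.46, -3.75). Equal radii place K and R the same way about H: K = H + 5.1·n = (40.0, 43.8), R = H − 5.1·n = (46.9, 36.3). Then cos ∠AJR = JA·JR / (|JA||JR|), giving 80.2°.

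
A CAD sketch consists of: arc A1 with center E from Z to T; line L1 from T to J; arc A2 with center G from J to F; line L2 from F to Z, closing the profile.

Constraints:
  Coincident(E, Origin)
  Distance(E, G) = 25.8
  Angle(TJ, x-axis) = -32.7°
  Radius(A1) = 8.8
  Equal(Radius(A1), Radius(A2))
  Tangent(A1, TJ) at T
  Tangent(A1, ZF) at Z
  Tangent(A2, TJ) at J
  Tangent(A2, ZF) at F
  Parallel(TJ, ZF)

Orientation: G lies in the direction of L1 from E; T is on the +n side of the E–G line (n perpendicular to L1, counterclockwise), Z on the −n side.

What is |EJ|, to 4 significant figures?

27.26

Tangency of A1 to both parallel lines with radius 8.8 puts T and Z at E ± 8.8·n: T = (4.754, 7.405), Z = (-4.754, -7.405). Equal radii place J and F the same way about G: J = G + 8.8·n = (26.47, -6.533), F = G − 8.8·n = (16.96, -21.34). Then |EJ| = |J − E| = 27.26.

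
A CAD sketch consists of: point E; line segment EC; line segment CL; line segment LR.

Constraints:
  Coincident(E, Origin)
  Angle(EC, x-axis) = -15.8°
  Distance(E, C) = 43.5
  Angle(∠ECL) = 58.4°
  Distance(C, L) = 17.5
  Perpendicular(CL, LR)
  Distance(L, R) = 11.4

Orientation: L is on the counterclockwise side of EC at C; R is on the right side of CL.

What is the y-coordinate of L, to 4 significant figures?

4.995

E is at the origin; EC runs at -15.8° with length 43.5, so C = 43.5·(cos -15.8°, sin -15.8°) = (41.86, -11.84). ∠ECL = 58.4°, so CL runs at -15.8° + (180° − 58.4°) = 105.8° from the x-axis; with |CL| = 17.5, L = C + 17.5·(cos 105.8°, sin 105.8°) = (37.09, 4.995). So L.y = 4.995.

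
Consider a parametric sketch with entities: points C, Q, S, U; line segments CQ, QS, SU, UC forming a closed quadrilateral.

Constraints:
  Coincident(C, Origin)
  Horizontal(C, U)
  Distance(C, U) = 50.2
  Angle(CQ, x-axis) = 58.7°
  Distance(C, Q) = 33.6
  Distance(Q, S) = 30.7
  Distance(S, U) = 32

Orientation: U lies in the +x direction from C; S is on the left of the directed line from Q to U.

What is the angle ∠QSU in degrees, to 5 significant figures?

87.957°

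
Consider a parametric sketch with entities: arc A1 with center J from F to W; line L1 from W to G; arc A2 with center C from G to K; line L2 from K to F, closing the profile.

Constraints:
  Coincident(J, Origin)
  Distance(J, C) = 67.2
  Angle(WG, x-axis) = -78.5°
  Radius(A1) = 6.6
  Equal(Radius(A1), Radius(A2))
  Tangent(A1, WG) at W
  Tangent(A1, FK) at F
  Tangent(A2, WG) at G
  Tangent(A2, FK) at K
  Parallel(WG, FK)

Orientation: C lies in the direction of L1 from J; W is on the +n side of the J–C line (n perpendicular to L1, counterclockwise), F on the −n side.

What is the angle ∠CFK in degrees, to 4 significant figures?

5.609°

Tangency of A1 to both parallel lines with radius 6.6 puts W and F at J ± 6.6·n: W = (6.468, 1.316), F = (-6.468, -1.316). Equal radii place G and K the same way about C: G = C + 6.6·n = (19.87, -64.54), K = C − 6.6·n = (6.930, -67.17). Then cos ∠CFK = FC·FK / (|FC||FK|), giving 5.609°.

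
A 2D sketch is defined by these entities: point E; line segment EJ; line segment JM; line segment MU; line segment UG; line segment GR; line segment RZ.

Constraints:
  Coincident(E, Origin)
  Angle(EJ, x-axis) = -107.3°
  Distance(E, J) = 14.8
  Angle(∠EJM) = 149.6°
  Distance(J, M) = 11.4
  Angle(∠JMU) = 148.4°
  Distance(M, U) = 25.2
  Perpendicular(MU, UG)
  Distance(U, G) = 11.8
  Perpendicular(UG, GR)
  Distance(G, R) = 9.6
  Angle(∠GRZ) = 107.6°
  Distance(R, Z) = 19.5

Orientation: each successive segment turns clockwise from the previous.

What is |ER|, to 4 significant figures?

33.06

E is at the origin; EJ runs at -107.3° with length 14.8, so J = (-4.401, -14.13). ∠EJM = 149.6° gives JM at -137.7° from the x-axis; with |JM| = 11.4, M = (-12.83, -21.80). ∠JMU = 148.4° gives MU at -169.3° from the x-axis; with |MU| = 25.2, U = (-37.59, -26.48). MU is perpendicular to UG, so UG runs at 100.7°; with |UG| = 11.8, G = (-39.79, -14.89). The perpendicularity gives GR at right angles to UG, so GR runs at 10.70°; with |GR| = 9.6, R = (-30.35, -13.10). Then |ER| = |R − E| = 33.06.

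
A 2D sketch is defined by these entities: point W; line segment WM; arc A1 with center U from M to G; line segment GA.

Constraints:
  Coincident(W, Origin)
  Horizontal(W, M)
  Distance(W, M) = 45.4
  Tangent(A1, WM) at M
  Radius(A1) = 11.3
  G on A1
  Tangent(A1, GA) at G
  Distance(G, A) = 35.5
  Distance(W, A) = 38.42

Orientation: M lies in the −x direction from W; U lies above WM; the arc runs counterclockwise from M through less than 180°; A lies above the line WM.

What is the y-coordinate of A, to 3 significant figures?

34.7

Checks: ∠(UM, MW) = 90.00° ✓; |UM| = 11.30 ✓; |UG| = 11.30 ✓; ∠(UG, GA) = 90.00° ✓; |GA| = 35.50 ✓; |WA| = 38.42 ✓.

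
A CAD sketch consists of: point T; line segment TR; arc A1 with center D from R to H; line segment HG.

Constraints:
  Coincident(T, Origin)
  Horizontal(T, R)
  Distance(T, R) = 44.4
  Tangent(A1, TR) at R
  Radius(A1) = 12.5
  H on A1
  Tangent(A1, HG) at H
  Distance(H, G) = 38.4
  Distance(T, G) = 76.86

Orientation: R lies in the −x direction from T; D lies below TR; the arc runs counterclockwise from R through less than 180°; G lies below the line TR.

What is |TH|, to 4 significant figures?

58.18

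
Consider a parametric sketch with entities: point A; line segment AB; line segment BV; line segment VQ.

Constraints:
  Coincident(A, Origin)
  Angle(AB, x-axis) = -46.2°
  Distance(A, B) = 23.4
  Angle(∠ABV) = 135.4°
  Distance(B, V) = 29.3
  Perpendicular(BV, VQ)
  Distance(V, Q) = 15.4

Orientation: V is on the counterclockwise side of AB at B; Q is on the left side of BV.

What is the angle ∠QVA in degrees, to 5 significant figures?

70.329°

A is at the origin; AB runs at -46.2° with length 23.4, so B = 23.4·(cos -46.2°, sin -46.2°) = (16.196, -16.889). ∠ABV = 135.4°, so BV runs at -46.2° + (180° − 135.4°) = -1.6000° from the x-axis; with |BV| = 29.3, V = B + 29.3·(cos -1.6000°, sin -1.6000°) = (45.485, -17.707). BV is perpendicular to VQ; with |VQ| = 15.4 on the left of BV, Q = V + 15.4·(0.027922, 0.99961) = (45.915, -2.3133). Then cos ∠QVA = VQ·VA / (|VQ||VA|), giving 70.329°.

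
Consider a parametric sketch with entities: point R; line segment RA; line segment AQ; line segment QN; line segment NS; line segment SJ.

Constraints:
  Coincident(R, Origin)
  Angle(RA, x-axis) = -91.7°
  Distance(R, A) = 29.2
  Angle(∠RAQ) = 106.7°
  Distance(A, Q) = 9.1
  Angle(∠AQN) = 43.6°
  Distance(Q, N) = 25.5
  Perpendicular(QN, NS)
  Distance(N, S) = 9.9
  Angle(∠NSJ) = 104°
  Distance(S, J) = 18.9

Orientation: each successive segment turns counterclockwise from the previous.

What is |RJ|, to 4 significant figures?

33.59

QN ⟂ NS, so NS runs at -152.0°; with |NS| = 9.9, S = (-12.94, -14.19). ∠NSJ = 104.0° gives SJ at -76.00° from the x-axis; with |SJ| = 18.9, J = (-8.372, -32.53). Then |RJ| = |J − R| = 33.59.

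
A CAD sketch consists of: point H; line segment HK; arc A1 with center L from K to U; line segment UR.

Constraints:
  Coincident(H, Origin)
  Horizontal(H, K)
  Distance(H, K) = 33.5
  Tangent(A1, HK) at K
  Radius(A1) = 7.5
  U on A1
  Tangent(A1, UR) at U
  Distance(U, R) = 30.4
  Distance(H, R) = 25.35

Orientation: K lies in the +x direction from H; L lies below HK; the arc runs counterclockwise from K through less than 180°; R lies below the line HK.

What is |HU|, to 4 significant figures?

28.17

H is at the origin; HK is horizontal with |HK| = 33.5 and K on the +x side, so K = (33.50, 0.000). A1 meets HK tangentially, so LK is at right angles to HK, so L = K + (0, -7.5) = (33.50, -7.500). Since LU ⟂ UR (tangency), |LR| = √(7.5² + 30.4²) = 31.31 regardless of where U sits on A1. So R lies on both circle(H, 25.35) and circle(L, 31.31); the below-HK intersection is R = (7.100, -24.34). U is the foot of the tangent from R: U = (28.07, -2.326).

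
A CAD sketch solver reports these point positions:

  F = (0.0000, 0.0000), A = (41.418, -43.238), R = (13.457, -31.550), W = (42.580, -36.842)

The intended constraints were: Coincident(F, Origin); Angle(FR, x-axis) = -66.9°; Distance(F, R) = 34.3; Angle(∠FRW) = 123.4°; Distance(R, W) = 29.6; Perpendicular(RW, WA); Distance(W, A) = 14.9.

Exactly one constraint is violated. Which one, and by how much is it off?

Distance(W, A) = 14.9 — off by 8.40.

F = (0.00, 0.00) ✓; FR at -66.90° ✓; |FR| = 34.30 ✓; ∠FRW = 123.4° ✓; |RW| = 29.60 ✓; ∠(RW, WA) = 90.00° ✓; |WA| = 6.501 ✗.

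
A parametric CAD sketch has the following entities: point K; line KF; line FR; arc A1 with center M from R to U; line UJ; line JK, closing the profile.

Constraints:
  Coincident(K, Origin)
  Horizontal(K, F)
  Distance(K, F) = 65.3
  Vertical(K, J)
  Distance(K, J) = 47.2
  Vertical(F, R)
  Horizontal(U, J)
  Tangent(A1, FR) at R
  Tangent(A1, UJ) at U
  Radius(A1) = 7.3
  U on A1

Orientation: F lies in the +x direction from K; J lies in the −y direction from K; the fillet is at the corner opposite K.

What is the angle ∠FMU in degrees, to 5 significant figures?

169.63°

K is at the origin; KF is horizontal with |KF| = 65.3 and F on the +x side, so F = (65.300, 0.0000). K and J share the same x with |KJ| = 47.2 and J on the −y side, so J = (0.0000, -47.200). The virtual corner opposite K is at (65.300, -47.200). Since A1 is tangent to FR there, MR ⟂ FR and the tangent condition forces MU to be normal to UJ, with radius 7.3, so the center M sits 7.3 in from both sides at M = (58.000, -39.900). That places the tangent points at R = (65.300, -39.900) on FR and U = (58.000, -47.200) on UJ. Then cos ∠FMU = MF·MU / (|MF||MU|), giving 169.63°.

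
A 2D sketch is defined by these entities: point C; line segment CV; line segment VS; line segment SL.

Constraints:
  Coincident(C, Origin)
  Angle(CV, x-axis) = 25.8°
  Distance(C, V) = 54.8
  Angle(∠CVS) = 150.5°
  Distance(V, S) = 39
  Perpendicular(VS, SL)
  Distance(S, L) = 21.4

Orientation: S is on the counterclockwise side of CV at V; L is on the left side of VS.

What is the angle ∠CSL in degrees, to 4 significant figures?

72.71°

∠CVS = 150.5°, so VS runs at 25.8° + (180° − 150.5°) = 55.30° from the x-axis; with |VS| = 39.0, S = V + 39.0·(cos 55.30°, sin 55.30°) = (71.54, 55.91). VS is perpendicular to SL; with |SL| = 21.4 on the left of VS, L = S + 21.4·(-0.8221, 0.5693) = (53.95, 68.10). Then cos ∠CSL = SC·SL / (|SC||SL|), giving 72.71°.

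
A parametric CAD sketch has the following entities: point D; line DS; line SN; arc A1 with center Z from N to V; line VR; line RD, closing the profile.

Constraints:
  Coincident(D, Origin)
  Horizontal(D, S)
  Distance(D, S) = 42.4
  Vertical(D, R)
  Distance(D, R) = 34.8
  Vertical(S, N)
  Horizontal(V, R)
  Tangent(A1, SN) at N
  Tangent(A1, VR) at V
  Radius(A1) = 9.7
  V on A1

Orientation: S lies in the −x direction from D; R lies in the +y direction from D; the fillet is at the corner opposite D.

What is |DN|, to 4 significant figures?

49.27

D is at the origin; DS is horizontal with |DS| = 42.4 and S on the −x side, so S = (-42.40, 0.000). DR is vertical with |DR| = 34.8 and R on the +y side, so R = (0.000, 34.80). The virtual corner opposite D is at (-42.40, 34.80). The tangent condition forces ZN to be normal to SN and since A1 is tangent to VR there, ZV ⟂ VR, with radius 9.7, so the center Z sits 9.7 in from both sides at Z = (-32.70, 25.10). That places the tangent points at N = (-42.40, 25.10) on SN and V = (-32.70, 34.80) on VR. Then |DN| = |N − D| = 49.27.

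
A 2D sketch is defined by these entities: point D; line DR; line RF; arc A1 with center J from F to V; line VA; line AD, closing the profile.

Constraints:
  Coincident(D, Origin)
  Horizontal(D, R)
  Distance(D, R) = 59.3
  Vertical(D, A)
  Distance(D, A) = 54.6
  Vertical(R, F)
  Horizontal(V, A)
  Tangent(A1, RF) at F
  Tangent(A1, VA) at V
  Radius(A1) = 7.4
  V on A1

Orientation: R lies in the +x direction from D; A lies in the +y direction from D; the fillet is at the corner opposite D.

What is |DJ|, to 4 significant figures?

70.15

D is at the origin; D and R share the same y with |DR| = 59.3 and R on the +x side, so R = (59.30, 0.000). D and A share the same x with |DA| = 54.6 and A on the +y side, so A = (0.000, 54.60). The virtual corner opposite D is at (59.30, 54.60). The tangent condition forces JF to be normal to RF and since A1 is tangent to VA there, JV ⟂ VA, with radius 7.4, so the center J sits 7.4 in from both sides at J = (51.90, 47.20). Then |DJ| = |J − D| = 70.15.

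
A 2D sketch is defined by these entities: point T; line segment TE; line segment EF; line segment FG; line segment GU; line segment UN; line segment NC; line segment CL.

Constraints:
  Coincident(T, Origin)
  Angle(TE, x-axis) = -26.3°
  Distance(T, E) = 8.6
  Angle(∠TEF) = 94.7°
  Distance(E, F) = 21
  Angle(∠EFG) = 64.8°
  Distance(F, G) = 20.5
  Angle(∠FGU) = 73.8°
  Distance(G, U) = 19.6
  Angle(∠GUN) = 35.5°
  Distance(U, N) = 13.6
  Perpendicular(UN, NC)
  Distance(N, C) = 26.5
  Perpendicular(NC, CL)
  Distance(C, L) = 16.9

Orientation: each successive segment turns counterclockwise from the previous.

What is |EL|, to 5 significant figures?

32.714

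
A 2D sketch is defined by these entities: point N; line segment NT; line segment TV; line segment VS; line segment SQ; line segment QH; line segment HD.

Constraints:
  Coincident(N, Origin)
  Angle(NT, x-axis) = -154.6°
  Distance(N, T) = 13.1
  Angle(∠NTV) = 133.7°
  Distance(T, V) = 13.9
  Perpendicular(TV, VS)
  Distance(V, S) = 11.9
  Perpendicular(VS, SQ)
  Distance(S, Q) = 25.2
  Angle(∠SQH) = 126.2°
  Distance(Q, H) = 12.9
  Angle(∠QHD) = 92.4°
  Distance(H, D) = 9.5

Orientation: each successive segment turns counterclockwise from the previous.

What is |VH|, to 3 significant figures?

32.9

N is at the origin; NT runs at -154.6° with length 13.1, so T = (-11.8, -5.62). ∠NTV = 133.7° gives TV at -108° from the x-axis; with |TV| = 13.9, V = (-16.2, -18.8). TV is perpendicular to VS, so VS runs at -18.3°; with |VS| = 11.9, S = (-4.90, -22.6). VS ⟂ SQ, so SQ runs at 71.7°; with |SQ| = 25.2, Q = (3.01, 1.37). ∠SQH = 126.2° gives QH at 126° from the x-axis; with |QH| = 12.9, H = (-4.48, 11.9). Then |VH| = |H − V| = 32.9.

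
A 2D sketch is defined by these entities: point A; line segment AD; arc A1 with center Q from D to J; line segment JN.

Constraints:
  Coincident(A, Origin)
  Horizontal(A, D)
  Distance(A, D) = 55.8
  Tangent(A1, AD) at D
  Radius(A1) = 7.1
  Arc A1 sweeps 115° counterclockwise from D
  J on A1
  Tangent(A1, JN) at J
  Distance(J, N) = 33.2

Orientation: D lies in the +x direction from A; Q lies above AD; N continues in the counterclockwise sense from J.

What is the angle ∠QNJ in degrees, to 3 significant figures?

12.1°

A is at the origin; A and D share the same y with |AD| = 55.8 and D on the +x side, so D = (55.8, 0.00). A1 meets AD tangentially, so QD is at right angles to AD, so Q = D + (0, 7.1) = (55.8, 7.10). On A1, D sits at bearing -90° from Q; a 115° counterclockwise sweep puts J at bearing 25°, so J = Q + 7.1·(cos 25°, sin 25°) = (62.2, 10.1). A1 meets JN tangentially, so QJ is at right angles to JN, so JN runs along (−sin 25°, cos 25°); with |JN| = 33.2, N = (48.2, 40.2). Then cos ∠QNJ = NQ·NJ / (|NQ||NJ|), giving 12.1°.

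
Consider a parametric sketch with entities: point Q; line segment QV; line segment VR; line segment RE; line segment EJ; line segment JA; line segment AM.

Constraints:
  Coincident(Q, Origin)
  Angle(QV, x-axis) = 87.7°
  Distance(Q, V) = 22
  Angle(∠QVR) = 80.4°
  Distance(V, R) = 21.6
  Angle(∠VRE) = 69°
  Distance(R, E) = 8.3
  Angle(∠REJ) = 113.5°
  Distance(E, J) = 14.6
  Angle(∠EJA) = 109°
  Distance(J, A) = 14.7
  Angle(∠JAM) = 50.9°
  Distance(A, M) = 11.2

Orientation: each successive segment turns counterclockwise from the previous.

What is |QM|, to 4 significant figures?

24.27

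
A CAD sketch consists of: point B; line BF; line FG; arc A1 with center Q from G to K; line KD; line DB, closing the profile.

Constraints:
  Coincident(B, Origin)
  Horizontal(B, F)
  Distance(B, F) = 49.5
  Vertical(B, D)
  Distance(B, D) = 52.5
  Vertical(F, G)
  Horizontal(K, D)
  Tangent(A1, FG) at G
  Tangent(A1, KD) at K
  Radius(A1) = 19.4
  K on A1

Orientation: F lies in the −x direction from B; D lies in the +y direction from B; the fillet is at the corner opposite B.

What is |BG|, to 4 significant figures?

59.55

B is at the origin; B and F share the same y with |BF| = 49.5 and F on the −x side, so F = (-49.50, 0.000). B and D share the same x with |BD| = 52.5 and D on the +y side, so D = (0.000, 52.50). The virtual corner opposite B is at (-49.50, 52.50). A1 meets FG tangentially, so QG is at right angles to FG and the tangent condition forces QK to be normal to KD, with radius 19.4, so the center Q sits 19.4 in from both sides at Q = (-30.10, 33.10). That places the tangent points at G = (-49.50, 33.10) on FG and K = (-30.10, 52.50) on KD. Then |BG| = |G − B| = 59.55.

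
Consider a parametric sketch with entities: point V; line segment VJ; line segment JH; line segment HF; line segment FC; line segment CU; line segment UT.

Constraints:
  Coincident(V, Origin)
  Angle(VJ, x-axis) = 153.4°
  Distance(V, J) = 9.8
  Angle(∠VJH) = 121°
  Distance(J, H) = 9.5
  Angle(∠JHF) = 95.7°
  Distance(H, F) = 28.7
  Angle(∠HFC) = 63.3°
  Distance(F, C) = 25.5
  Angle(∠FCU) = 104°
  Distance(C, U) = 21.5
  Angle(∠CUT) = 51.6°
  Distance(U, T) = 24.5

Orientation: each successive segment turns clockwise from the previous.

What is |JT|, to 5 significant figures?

17.636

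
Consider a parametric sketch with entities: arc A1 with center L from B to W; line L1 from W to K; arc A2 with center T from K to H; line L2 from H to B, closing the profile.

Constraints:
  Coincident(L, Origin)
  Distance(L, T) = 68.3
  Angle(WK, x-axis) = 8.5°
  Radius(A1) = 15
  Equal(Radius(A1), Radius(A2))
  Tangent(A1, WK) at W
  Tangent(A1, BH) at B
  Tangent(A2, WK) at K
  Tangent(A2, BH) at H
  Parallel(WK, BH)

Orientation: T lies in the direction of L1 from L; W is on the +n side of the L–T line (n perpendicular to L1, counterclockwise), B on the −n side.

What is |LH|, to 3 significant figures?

69.9

Tangency of A1 to both parallel lines with radius 15.0 puts W and B at L ± 15.0·n: W = (-2.22, 14.8), B = (2.22, -14.8). Equal radii place K and H the same way about T: K = T + 15.0·n = (65.3, 24.9), H = T − 15.0·n = (69.8, -4.74). Then |LH| = |H − L| = 69.9.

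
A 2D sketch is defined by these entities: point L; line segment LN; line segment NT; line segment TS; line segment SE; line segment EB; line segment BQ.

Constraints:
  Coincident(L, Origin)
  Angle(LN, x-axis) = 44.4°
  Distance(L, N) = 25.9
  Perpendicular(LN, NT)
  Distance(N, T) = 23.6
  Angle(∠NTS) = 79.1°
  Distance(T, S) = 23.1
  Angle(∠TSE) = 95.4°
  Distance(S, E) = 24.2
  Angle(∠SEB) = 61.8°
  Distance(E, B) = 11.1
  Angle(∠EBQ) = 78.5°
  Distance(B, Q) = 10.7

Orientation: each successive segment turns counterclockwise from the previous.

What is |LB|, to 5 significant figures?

14.828

∠TSE = 95.4° gives SE at -40.100° from the x-axis; with |SE| = 24.2, E = (7.3535, 0.40352). ∠SEB = 61.8° gives EB at 78.100° from the x-axis; with |EB| = 11.1, B = (9.6424, 11.265). Then |LB| = |B − L| = 14.828.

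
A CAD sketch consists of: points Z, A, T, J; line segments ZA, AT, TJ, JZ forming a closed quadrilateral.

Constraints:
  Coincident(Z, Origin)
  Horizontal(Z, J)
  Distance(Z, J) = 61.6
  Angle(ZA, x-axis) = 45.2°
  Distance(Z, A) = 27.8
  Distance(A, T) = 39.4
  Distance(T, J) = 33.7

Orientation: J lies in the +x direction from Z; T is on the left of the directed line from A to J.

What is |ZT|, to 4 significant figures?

65.65

Z is at the origin; Z and J share the same y with |ZJ| = 61.6 and J in +x, so J = (61.6, 0). ZA runs at 45.2° with |ZA| = 27.8, so A = (19.59, 19.73). T is determined by |AT| = 39.4 and |TJ| = 33.7 together: it lies at the intersection of circle(A, 39.4) and circle(J, 33.7). With |AJ| = 46.41, the foot of the radical line on AJ is 27.69 from A and the perpendicular offset is √(39.4² − 27.69²) = 28.02. Taking the left-of-AJ solution: T = (56.57, 33.32).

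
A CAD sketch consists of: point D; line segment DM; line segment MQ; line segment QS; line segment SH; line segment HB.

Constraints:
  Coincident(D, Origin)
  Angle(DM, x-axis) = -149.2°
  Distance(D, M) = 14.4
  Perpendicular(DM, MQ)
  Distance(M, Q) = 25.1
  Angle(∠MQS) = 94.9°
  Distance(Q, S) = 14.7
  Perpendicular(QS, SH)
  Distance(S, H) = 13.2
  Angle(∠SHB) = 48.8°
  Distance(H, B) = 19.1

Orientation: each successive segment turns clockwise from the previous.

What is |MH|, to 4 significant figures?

20.57

D is at the origin; DM runs at -149.2° with length 14.4, so M = (-12.37, -7.373). DM ⟂ MQ, so MQ runs at 120.8°; with |MQ| = 25.1, Q = (-25.22, 14.19). ∠MQS = 94.9° gives QS at 35.70° from the x-axis; with |QS| = 14.7, S = (-13.28, 22.76). QS is perpendicular to SH, so SH runs at -54.30°; with |SH| = 13.2, H = (-5.581, 12.05). Then |MH| = |H − M| = 20.57.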